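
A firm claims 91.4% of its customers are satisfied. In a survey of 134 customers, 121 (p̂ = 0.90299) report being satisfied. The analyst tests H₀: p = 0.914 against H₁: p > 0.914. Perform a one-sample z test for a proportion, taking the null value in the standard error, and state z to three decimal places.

p̂ = 121/134 = 0.90299.
SE = √(p₀(1−p₀)/n) = √(0.078604/134) = 0.02422.
z = (0.90299 − 0.914)/0.02422 = -0.01101/0.02422 = -0.455.

z = -0.455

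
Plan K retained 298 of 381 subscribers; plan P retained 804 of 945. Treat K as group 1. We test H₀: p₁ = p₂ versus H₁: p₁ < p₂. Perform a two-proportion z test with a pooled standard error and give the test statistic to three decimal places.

p̂₁ = 298/381 = 0.782152, p̂₂ = 804/945 = 0.850794.
Pooled p̂ = (298+804)/(381+945) = 1102/1326 = 0.831071.
SE = √(p̂(1−p̂)(1/n₁+1/n₂)) = √(0.831071·0.168929·0.00368287) = √(0.000517046) = 0.022739.
z = (0.782152 − 0.850794)/0.022739 = -0.068642/0.022739 = -3.019.
p-value = P(Z < -3.019) ≈ 0.0013.

z = -3.019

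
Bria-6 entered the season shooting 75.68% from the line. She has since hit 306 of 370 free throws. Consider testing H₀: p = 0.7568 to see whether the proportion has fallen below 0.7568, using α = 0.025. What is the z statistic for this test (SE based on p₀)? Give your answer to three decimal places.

p̂ = 306/370 ≈ 0.82703.
SE = √(p₀(1−p₀)/n) = √(0.18405/370) = 0.02230.
z = (0.82703 − 0.7568)/0.02230 = 0.07023/0.02230 = 3.149.
p-value = P(Z < 3.149) ≈ 0.9992, so at α = 0.025 we fail to reject H₀.

z = 3.149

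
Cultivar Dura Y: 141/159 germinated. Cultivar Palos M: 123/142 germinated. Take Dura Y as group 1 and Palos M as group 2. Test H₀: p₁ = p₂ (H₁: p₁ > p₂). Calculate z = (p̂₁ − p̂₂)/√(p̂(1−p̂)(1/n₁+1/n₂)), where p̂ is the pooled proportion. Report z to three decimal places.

p̂₁ = 141/159 = 0.88679, p̂₂ = 123/142 = 0.86620.
Pooled p̂ = (141+123)/(159+142) = 264/301 = 0.87708.
SE = √(p̂(1−p̂)(1/n₁+1/n₂)) = √(0.87708·0.12292·0.0133316) = √(0.00143732) = 0.03791.
z = (0.88679 − 0.86620)/0.03791 = 0.02059/0.03791 = 0.543.

z = 0.543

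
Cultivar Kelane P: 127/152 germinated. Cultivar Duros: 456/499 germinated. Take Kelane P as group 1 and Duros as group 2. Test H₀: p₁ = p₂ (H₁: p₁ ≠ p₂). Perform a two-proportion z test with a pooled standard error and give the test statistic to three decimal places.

z = -2.763

p̂₁ = 127/152 ≈ 0.83553, p̂₂ = 456/499 ≈ 0.91383.
Pooled p̂ = (127+456)/(152+499) = 583/651 = 0.89555.
SE = √(0.0935439 × 0.00858296) = 0.02834.
z = (0.83553 − 0.91383)/0.02834 = -0.07830/0.02834 = -2.763.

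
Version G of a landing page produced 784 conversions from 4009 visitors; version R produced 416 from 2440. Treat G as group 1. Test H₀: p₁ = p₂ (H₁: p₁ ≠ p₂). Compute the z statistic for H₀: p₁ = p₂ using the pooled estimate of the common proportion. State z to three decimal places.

p̂₁ = 784/4009 ≈ 0.195560, p̂₂ = 416/2440 ≈ 0.170492.
Pooled p̂ = (784+416)/(4009+2440) = 1200/6449 = 0.186075.
SE = √(p̂(1−p̂)(1/n₁+1/n₂)) = √(0.186075·0.813925·0.000659275) = √(9.9848e-05) = 0.009992.
z = (0.195560 − 0.170492)/0.009992 = 0.025068/0.009992 = 2.509.
Two-sided p-value ≈ 2·Φ(−2.509) = 0.0121.

z = 2.509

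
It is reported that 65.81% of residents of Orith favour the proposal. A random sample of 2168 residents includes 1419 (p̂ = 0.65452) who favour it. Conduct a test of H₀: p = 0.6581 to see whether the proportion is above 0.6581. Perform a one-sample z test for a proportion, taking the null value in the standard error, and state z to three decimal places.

p̂ = 1419/2168 = 0.65452.
SE = √(p₀(1−p₀)/n) = √(0.225/2168) = 0.01019.
z = (0.65452 − 0.6581)/0.01019 = -0.00358/0.01019 = -0.351.
p-value = P(Z > -0.351) ≈ 0.6373.

z = -0.351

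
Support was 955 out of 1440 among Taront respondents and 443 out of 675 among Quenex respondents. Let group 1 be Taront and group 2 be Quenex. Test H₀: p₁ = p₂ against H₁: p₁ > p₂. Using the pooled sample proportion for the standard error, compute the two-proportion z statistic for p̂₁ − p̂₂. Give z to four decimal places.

z = 0.3124

p̂₁ = 955/1440 = 0.663194, p̂₂ = 443/675 = 0.656296.
Pooled p̂ = (955+443)/(1440+675) = 1398/2115 = 0.660993.
SE = √(p̂(1−p̂)(1/n₁+1/n₂)) = √(0.660993·0.339007·0.00217593) = √(0.000487584) = 0.022081.
z = (0.663194 − 0.656296)/0.022081 = 0.006898/0.022081 = 0.3124.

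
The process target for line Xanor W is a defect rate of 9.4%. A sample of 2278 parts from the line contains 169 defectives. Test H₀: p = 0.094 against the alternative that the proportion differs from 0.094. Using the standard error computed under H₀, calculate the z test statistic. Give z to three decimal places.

z = -3.240

p̂ = 169/2278 ≈ 0.074188.
SE = √(p₀(1−p₀)/n) = √(0.085164/2278) = 0.006114.
z = (0.074188 − 0.094)/0.006114 = -0.019812/0.006114 = -3.240.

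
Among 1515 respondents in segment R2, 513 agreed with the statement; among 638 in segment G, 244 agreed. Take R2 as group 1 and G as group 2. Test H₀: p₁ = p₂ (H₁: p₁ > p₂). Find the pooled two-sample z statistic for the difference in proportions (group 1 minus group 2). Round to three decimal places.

z = -1.945

p̂₁ = 513/1515 ≈ 0.338614, p̂₂ = 244/638 ≈ 0.382445.
Pooled p̂ = (513+244)/(1515+638) = 757/2153 = 0.351602.
SE = √(p̂(1−p̂)(1/n₁+1/n₂)) = √(0.351602·0.648398·0.00222746) = √(0.000507813) = 0.022535.
z = (0.338614 − 0.382445)/0.022535 = -0.043831/0.022535 = -1.945.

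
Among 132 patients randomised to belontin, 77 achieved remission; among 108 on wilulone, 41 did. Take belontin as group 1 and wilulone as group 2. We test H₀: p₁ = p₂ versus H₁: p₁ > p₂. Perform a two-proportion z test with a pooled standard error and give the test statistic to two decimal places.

z = 3.14

p̂₁ = 77/132 ≈ 0.5833, p̂₂ = 41/108 ≈ 0.3796.
Pooled p̂ = (77+41)/(132+108) = 118/240 = 0.4917.
SE = √(0.249931 × 0.016835) = 0.0649.
z = (0.5833 − 0.3796)/0.0649 = 0.2037/0.0649 = 3.14.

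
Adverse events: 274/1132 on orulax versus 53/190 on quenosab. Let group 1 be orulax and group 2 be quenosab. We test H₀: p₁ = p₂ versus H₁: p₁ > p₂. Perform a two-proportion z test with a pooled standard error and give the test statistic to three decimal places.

p̂₁ = 274/1132 = 0.24205, p̂₂ = 53/190 = 0.27895.
Pooled p̂ = (274+53)/(1132+190) = 327/1322 = 0.24735.
SE = √(0.186169 × 0.00614655) = 0.03383.
z = (0.24205 − 0.27895)/0.03383 = -0.03690/0.03383 = -1.091.
p-value = P(Z > -1.091) ≈ 0.8623.

z = -1.091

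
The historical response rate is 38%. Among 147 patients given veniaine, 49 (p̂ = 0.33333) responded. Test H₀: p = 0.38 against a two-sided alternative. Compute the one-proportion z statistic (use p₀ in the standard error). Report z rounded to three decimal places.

p̂ = 49/147 = 0.33333.
Under H₀, SE = √(0.38·0.62/147) = √(0.00160272) = 0.04003.
z = (0.33333 − 0.38)/0.04003 = -0.04667/0.04003 = -1.166.
Two-sided p-value ≈ 2·Φ(−1.166) = 0.2437.

z = -1.166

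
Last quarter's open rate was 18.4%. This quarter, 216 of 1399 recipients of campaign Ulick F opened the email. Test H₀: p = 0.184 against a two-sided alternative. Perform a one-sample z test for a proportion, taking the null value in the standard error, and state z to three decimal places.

z = -2.858

p̂ = 216/1399 ≈ 0.154396.
Under H₀, SE = √(0.184·0.816/1399) = √(0.000107322) = 0.010360.
z = (0.154396 − 0.184)/0.010360 = -0.029604/0.010360 = -2.858.
p-value = 2·P(Z > 2.858) ≈ 0.0043.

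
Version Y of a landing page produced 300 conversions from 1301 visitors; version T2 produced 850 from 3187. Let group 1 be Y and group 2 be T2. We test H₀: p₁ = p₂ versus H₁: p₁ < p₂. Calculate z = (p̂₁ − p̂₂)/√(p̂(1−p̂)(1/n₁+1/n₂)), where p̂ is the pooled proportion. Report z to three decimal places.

p̂₁ = 300/1301 ≈ 0.23059, p̂₂ = 850/3187 ≈ 0.26671.
Pooled p̂ = (300+850)/(1301+3187) = 1150/4488 = 0.25624.
SE = √(p̂(1−p̂)(1/n₁+1/n₂)) = √(0.25624·0.74376·0.00108241) = √(0.000206287) = 0.01436.
z = (0.23059 − 0.26671)/0.01436 = -0.03612/0.01436 = -2.515.

z = -2.515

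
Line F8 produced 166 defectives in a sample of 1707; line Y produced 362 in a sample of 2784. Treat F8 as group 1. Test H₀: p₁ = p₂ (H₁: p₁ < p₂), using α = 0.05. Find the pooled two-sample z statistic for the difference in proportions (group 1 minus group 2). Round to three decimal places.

z = -3.311

p̂₁ = 166/1707 = 0.09725, p̂₂ = 362/2784 = 0.13003.
Pooled p̂ = (166+362)/(1707+2784) = 528/4491 = 0.11757.
SE = √(p̂(1−p̂)(1/n₁+1/n₂)) = √(0.11757·0.88243·0.000945018) = √(9.8042e-05) = 0.00990.
z = (0.09725 − 0.13003)/0.00990 = -0.03278/0.00990 = -3.311.
p-value = P(Z < -3.311) ≈ 0.0005. With α = 0.05, reject H₀.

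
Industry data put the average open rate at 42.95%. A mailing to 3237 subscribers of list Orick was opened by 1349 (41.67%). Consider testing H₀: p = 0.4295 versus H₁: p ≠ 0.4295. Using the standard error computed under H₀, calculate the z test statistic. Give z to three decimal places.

z = -1.466

p̂ = 1349/3237 ≈ 0.416744.
SE = √(p₀(1−p₀)/n) = √(0.24503/3237) = 0.008700.
z = (0.416744 − 0.4295)/0.008700 = -0.012756/0.008700 = -1.466.
p-value = 2·P(Z > 1.466) ≈ 0.1426.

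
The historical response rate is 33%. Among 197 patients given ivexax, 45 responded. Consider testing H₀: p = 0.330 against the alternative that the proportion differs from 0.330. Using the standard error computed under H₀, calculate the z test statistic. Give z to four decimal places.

z = -3.0319

p̂ = 45/197 = 0.2284264.
SE = √(p₀(1−p₀)/n) = √(0.2211/197) = 0.0335013.
z = (0.2284264 − 0.33)/0.0335013 = -0.1015736/0.0335013 = -3.0319.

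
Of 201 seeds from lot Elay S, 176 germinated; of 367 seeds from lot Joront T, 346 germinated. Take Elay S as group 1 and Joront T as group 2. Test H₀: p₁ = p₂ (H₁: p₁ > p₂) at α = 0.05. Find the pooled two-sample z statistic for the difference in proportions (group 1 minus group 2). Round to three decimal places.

z = -2.805

p̂₁ = 176/201 = 0.87562, p̂₂ = 346/367 = 0.94278.
Pooled p̂ = (176+346)/(201+367) = 522/568 = 0.91901.
SE = √(p̂(1−p̂)(1/n₁+1/n₂)) = √(0.91901·0.08099·0.00769992) = √(0.000573083) = 0.02394.
z = (0.87562 − 0.94278)/0.02394 = -0.06716/0.02394 = -2.805.
p-value = P(Z > -2.805) ≈ 0.9975; since p > α = 0.05, fail to reject H₀.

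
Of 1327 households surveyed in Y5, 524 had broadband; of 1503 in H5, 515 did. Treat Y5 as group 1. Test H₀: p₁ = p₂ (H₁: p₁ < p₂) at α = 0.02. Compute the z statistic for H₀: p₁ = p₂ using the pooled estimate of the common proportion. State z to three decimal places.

z = 2.876

p̂₁ = 524/1327 = 0.39488, p̂₂ = 515/1503 = 0.34265.
Pooled p̂ = (524+515)/(1327+1503) = 1039/2830 = 0.36714.
SE = √(p̂(1−p̂)(1/n₁+1/n₂)) = √(0.36714·0.63286·0.00141892) = √(0.000329682) = 0.01816.
z = (0.39488 − 0.34265)/0.01816 = 0.05223/0.01816 = 2.876.
p-value = P(Z < 2.876) ≈ 0.9980; since p > α = 0.02, fail to reject H₀.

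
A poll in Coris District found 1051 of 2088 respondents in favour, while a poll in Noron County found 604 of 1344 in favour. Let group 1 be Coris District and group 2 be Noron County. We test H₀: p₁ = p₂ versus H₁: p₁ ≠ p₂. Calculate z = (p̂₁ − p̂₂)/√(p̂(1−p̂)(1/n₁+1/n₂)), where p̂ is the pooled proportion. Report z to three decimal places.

p̂₁ = 1051/2088 ≈ 0.503352, p̂₂ = 604/1344 ≈ 0.449405.
Pooled p̂ = (1051+604)/(2088+1344) = 1655/3432 = 0.482226.
SE = √(p̂(1−p̂)(1/n₁+1/n₂)) = √(0.482226·0.517774·0.00122297) = √(0.000305357) = 0.017474.
z = (0.503352 − 0.449405)/0.017474 = 0.053947/0.017474 = 3.087.
Two-sided p-value ≈ 2·Φ(−3.087) = 0.0020.

z = 3.087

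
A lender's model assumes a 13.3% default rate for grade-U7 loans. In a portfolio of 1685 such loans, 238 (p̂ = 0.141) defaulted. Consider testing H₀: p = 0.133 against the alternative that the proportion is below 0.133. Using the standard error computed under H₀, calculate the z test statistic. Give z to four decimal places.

z = 0.9968

p̂ = 238/1685 = 0.1412463.
SE = √(p₀(1−p₀)/n) = √(0.11531/1685) = 0.0082725.
z = (0.1412463 − 0.133)/0.0082725 = 0.0082463/0.0082725 = 0.9968.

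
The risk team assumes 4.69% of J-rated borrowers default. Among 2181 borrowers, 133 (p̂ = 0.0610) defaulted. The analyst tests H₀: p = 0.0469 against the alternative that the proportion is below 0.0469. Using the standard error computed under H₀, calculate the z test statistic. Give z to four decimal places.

z = 3.1104

p̂ = 133/2181 ≈ 0.060981.
Standard error under H₀: √(0.0469×0.9531/2181) = 0.004527.
z = (0.060981 − 0.0469)/0.004527 = 0.014081/0.004527 = 3.1104.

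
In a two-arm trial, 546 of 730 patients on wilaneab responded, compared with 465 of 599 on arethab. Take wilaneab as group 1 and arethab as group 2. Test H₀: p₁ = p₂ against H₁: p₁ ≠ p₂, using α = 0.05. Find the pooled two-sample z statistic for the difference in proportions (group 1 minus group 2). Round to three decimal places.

p̂₁ = 546/730 = 0.74795, p̂₂ = 465/599 = 0.77629.
Pooled p̂ = (546+465)/(730+599) = 1011/1329 = 0.76072.
SE = √(p̂(1−p̂)(1/n₁+1/n₂)) = √(0.76072·0.23928·0.00303931) = √(0.000553227) = 0.02352.
z = (0.74795 − 0.77629)/0.02352 = -0.02834/0.02352 = -1.205.
Two-sided p-value ≈ 2·Φ(−1.205) = 0.2281, so at α = 0.05 we fail to reject H₀.

z = -1.205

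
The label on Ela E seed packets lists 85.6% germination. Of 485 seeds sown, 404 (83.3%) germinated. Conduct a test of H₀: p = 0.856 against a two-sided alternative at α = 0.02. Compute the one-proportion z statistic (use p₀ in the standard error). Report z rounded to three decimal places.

p̂ = 404/485 ≈ 0.832990.
SE = √(p₀(1−p₀)/n) = √(0.12326/485) = 0.015942.
z = (0.832990 − 0.856)/0.015942 = -0.023010/0.015942 = -1.443.
p-value = 2·P(Z > 1.443) ≈ 0.1489; since p > α = 0.02, fail to reject H₀.

z = -1.443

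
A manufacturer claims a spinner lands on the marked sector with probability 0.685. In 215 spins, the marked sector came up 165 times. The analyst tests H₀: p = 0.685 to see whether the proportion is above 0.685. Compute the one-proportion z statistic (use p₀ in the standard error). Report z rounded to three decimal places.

p̂ = 165/215 ≈ 0.76744.
Standard error under H₀: √(0.685×0.315/215) = 0.03168.
z = (0.76744 − 0.685)/0.03168 = 0.08244/0.03168 = 2.602.
p-value = P(Z > 2.602) ≈ 0.0046.

z = 2.602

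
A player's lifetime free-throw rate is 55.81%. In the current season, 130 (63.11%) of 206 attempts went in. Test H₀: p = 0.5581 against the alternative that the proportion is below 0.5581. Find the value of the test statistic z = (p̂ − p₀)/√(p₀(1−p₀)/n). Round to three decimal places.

z = 2.109

p̂ = 130/206 = 0.63107.
Under H₀, SE = √(0.5581·0.4419/206) = √(0.00119721) = 0.03460.
z = (0.63107 − 0.5581)/0.03460 = 0.07297/0.03460 = 2.109.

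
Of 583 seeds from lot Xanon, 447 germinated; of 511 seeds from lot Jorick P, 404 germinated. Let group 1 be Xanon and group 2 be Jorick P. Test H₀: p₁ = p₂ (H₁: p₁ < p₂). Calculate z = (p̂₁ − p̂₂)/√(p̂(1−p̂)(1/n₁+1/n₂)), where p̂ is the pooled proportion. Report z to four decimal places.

z = -0.9481

p̂₁ = 447/583 ≈ 0.7667238, p̂₂ = 404/511 ≈ 0.7906067.
Pooled p̂ = (447+404)/(583+511) = 851/1094 = 0.7778793.
SE = √(p̂(1−p̂)(1/n₁+1/n₂)) = √(0.7778793·0.2221207·0.00367221) = √(0.000634496) = 0.0251892.
z = (0.7667238 − 0.7906067)/0.0251892 = -0.0238829/0.0251892 = -0.9481.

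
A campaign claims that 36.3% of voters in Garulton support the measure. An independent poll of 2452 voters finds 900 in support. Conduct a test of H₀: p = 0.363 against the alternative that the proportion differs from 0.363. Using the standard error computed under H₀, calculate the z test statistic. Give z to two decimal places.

p̂ = 900/2452 ≈ 0.36705.
Standard error under H₀: √(0.363×0.637/2452) = 0.00971.
z = (0.36705 − 0.363)/0.00971 = 0.00405/0.00971 = 0.42.
Two-sided p-value ≈ 2·Φ(−0.417) = 0.6768.

z = 0.42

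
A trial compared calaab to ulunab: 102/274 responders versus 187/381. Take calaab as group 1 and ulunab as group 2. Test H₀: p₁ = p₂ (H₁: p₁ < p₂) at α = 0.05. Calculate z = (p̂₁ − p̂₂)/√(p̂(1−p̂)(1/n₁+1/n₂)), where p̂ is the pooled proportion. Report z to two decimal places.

z = -3.01

p̂₁ = 102/274 ≈ 0.37226, p̂₂ = 187/381 ≈ 0.49081.
Pooled p̂ = (102+187)/(274+381) = 289/655 = 0.44122.
SE = √(0.246545 × 0.00627431) = 0.03933.
z = (0.37226 − 0.49081)/0.03933 = -0.11855/0.03933 = -3.01.
p-value = P(Z < -3.014) ≈ 0.0013, so at α = 0.05 we reject H₀.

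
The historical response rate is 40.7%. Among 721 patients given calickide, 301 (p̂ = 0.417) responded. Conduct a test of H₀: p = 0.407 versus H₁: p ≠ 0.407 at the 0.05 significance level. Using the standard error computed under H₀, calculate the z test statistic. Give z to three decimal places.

z = 0.573

p̂ = 301/721 = 0.41748.
SE = √(p₀(1−p₀)/n) = √(0.24135/721) = 0.01830.
z = (0.41748 − 0.407)/0.01830 = 0.01048/0.01830 = 0.573.
p-value = 2·P(Z > 0.573) ≈ 0.5669; since p > α = 0.05, fail to reject H₀.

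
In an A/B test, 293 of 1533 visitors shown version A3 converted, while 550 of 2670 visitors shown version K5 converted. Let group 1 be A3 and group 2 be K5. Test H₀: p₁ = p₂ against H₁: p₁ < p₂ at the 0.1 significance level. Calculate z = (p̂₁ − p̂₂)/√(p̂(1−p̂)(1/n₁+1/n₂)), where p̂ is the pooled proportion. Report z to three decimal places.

p̂₁ = 293/1533 ≈ 0.19113, p̂₂ = 550/2670 ≈ 0.20599.
Pooled p̂ = (293+550)/(1533+2670) = 843/4203 = 0.20057.
SE = √(0.160342 × 0.00102685) = 0.01283.
z = (0.19113 − 0.20599)/0.01283 = -0.01486/0.01283 = -1.158.
p-value = P(Z < -1.158) ≈ 0.1234, so at α = 0.1 we fail to reject H₀.

z = -1.158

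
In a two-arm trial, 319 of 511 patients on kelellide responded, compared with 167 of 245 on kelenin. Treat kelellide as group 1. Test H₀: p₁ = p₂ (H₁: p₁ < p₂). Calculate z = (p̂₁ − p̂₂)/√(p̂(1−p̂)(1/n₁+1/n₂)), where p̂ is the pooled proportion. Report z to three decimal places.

z = -1.541

p̂₁ = 319/511 ≈ 0.62427, p̂₂ = 167/245 ≈ 0.68163.
Pooled p̂ = (319+167)/(511+245) = 486/756 = 0.64286.
SE = √(p̂(1−p̂)(1/n₁+1/n₂)) = √(0.64286·0.35714·0.00603858) = √(0.00138641) = 0.03723.
z = (0.62427 − 0.68163)/0.03723 = -0.05736/0.03723 = -1.541.
p-value = P(Z < -1.541) ≈ 0.0617.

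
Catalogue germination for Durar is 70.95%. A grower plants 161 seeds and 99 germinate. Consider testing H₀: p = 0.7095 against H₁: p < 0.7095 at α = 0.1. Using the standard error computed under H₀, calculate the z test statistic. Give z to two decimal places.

z = -2.64

p̂ = 99/161 ≈ 0.6149.
Standard error under H₀: √(0.7095×0.2905/161) = 0.0358.
z = (0.6149 − 0.7095)/0.0358 = -0.0946/0.0358 = -2.64.
p-value = P(Z < -2.644) ≈ 0.0041, so at α = 0.1 we reject H₀.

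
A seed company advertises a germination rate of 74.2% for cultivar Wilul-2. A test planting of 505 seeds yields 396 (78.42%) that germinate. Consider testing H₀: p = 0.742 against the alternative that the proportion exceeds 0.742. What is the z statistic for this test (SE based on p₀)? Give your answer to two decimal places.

p̂ = 396/505 = 0.78416.
Under H₀, SE = √(0.742·0.258/505) = √(0.000379081) = 0.01947.
z = (0.78416 − 0.742)/0.01947 = 0.04216/0.01947 = 2.17.

z = 2.17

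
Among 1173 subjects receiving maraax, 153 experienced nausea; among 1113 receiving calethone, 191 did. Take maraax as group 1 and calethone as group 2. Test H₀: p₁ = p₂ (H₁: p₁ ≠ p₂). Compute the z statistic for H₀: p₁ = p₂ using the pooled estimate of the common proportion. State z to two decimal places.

z = -2.75

p̂₁ = 153/1173 = 0.1304, p̂₂ = 191/1113 = 0.1716.
Pooled p̂ = (153+191)/(1173+1113) = 344/2286 = 0.1505.
SE = √(0.127837 × 0.00175099) = 0.0150.
z = (0.1304 − 0.1716)/0.0150 = -0.0412/0.0150 = -2.75.
p-value = 2·P(Z > 2.752) ≈ 0.0059.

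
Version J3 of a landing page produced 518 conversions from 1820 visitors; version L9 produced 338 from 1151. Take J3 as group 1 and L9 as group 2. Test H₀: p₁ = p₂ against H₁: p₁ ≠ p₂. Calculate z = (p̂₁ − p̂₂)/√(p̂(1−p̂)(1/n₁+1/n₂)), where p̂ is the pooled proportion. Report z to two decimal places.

z = -0.53

p̂₁ = 518/1820 = 0.2846, p̂₂ = 338/1151 = 0.2937.
Pooled p̂ = (518+338)/(1820+1151) = 856/2971 = 0.2881.
SE = √(0.205106 × 0.00141826) = 0.0171.
z = (0.2846 − 0.2937)/0.0171 = -0.0091/0.0171 = -0.53.
Two-sided p-value ≈ 2·Φ(−0.530) = 0.5960.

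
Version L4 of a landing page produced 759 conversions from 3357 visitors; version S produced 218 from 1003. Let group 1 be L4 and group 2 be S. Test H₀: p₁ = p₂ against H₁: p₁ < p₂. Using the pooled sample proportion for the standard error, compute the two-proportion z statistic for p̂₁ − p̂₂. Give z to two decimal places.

p̂₁ = 759/3357 ≈ 0.22609, p̂₂ = 218/1003 ≈ 0.21735.
Pooled p̂ = (759+218)/(3357+1003) = 977/4360 = 0.22408.
SE = √(0.17387 × 0.00129489) = 0.01500.
z = (0.22609 − 0.21735)/0.01500 = 0.00874/0.01500 = 0.58.

z = 0.58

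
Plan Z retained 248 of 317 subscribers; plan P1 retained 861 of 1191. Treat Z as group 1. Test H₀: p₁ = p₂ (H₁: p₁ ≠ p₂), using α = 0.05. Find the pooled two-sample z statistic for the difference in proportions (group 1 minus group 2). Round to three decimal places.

z = 2.131

p̂₁ = 248/317 = 0.78233, p̂₂ = 861/1191 = 0.72292.
Pooled p̂ = (248+861)/(317+1191) = 1109/1508 = 0.73541.
SE = √(0.194582 × 0.0039942) = 0.02788.
z = (0.78233 − 0.72292)/0.02788 = 0.05941/0.02788 = 2.131.
p-value = 2·P(Z > 2.131) ≈ 0.0331; since p < α = 0.05, reject H₀.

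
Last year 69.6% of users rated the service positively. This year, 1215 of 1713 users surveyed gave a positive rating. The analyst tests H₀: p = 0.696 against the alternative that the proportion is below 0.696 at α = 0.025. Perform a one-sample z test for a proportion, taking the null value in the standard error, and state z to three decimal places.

z = 1.195

p̂ = 1215/1713 ≈ 0.70928.
Standard error under H₀: √(0.696×0.304/1713) = 0.01111.
z = (0.70928 − 0.696)/0.01111 = 0.01328/0.01111 = 1.195.
p-value = P(Z < 1.195) ≈ 0.8840. With α = 0.025, fail to reject H₀.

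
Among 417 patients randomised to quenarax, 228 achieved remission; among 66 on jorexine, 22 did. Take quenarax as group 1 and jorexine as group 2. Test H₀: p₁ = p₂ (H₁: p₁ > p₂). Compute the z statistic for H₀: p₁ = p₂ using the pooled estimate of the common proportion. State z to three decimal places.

z = 3.224

p̂₁ = 228/417 = 0.54676, p̂₂ = 22/66 = 0.33333.
Pooled p̂ = (228+22)/(417+66) = 250/483 = 0.51760.
SE = √(0.24969 × 0.0175496) = 0.06620.
z = (0.54676 − 0.33333)/0.06620 = 0.21343/0.06620 = 3.224.
p-value = P(Z > 3.224) ≈ 0.0006.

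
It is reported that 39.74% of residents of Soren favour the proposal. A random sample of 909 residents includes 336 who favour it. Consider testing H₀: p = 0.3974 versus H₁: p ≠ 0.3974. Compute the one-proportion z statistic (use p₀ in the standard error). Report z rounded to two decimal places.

z = -1.71

p̂ = 336/909 ≈ 0.36964.
SE = √(p₀(1−p₀)/n) = √(0.23947/909) = 0.01623.
z = (0.36964 − 0.3974)/0.01623 = -0.02776/0.01623 = -1.71.
Two-sided p-value ≈ 2·Φ(−1.710) = 0.0872.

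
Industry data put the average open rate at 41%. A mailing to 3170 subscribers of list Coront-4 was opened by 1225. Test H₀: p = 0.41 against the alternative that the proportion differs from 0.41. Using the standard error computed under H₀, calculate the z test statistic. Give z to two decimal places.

z = -2.70

p̂ = 1225/3170 ≈ 0.38644.
SE = √(p₀(1−p₀)/n) = √(0.2419/3170) = 0.00874.
z = (0.38644 − 0.41)/0.00874 = -0.02356/0.00874 = -2.70.
Two-sided p-value ≈ 2·Φ(−2.698) = 0.0070.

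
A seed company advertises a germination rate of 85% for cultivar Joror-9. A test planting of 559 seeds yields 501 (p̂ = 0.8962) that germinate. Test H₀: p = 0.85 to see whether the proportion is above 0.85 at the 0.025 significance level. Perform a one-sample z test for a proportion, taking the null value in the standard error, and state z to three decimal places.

p̂ = 501/559 ≈ 0.89624.
Under H₀, SE = √(0.85·0.15/559) = √(0.000228086) = 0.01510.
z = (0.89624 − 0.85)/0.01510 = 0.04624/0.01510 = 3.062.
p-value = P(Z > 3.062) ≈ 0.0011, so at α = 0.025 we reject H₀.

z = 3.062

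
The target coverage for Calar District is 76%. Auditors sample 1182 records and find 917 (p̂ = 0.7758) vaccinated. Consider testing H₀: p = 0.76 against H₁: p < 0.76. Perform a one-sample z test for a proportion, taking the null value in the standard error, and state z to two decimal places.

p̂ = 917/1182 ≈ 0.7758.
SE = √(p₀(1−p₀)/n) = √(0.1824/1182) = 0.0124.
z = (0.7758 − 0.76)/0.0124 = 0.0158/0.0124 = 1.27.

z = 1.27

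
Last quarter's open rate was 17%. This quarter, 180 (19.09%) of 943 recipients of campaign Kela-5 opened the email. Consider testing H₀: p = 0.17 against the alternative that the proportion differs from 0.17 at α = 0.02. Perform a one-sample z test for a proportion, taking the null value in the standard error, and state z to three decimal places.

p̂ = 180/943 = 0.19088.
Under H₀, SE = √(0.17·0.83/943) = √(0.000149629) = 0.01223.
z = (0.19088 − 0.17)/0.01223 = 0.02088/0.01223 = 1.707.
Two-sided p-value ≈ 2·Φ(−1.707) = 0.0878, so at α = 0.02 we fail to reject H₀.

z = 1.707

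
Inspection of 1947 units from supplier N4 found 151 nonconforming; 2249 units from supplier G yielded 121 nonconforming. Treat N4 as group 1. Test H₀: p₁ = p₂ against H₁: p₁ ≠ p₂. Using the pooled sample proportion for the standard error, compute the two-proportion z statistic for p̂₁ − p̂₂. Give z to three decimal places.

p̂₁ = 151/1947 ≈ 0.0775552, p̂₂ = 121/2249 ≈ 0.0538017.
Pooled p̂ = (151+121)/(1947+2249) = 272/4196 = 0.0648236.
SE = √(0.0606215 × 0.000958253) = 0.0076217.
z = (0.0775552 − 0.0538017)/0.0076217 = 0.0237535/0.0076217 = 3.117.
Two-sided p-value ≈ 2·Φ(−3.117) = 0.0018.

z = 3.117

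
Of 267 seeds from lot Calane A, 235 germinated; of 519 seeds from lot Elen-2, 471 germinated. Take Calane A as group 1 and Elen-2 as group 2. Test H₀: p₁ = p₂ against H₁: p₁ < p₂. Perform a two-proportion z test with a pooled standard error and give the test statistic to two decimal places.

z = -1.20

p̂₁ = 235/267 = 0.8801, p̂₂ = 471/519 = 0.9075.
Pooled p̂ = (235+471)/(267+519) = 706/786 = 0.8982.
SE = √(p̂(1−p̂)(1/n₁+1/n₂)) = √(0.8982·0.1018·0.0056721) = √(0.000518553) = 0.0228.
z = (0.8801 − 0.9075)/0.0228 = -0.0274/0.0228 = -1.20.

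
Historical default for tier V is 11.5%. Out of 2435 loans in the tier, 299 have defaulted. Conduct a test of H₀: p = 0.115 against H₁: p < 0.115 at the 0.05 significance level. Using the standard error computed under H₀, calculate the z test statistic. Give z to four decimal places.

p̂ = 299/2435 ≈ 0.12279261.
Standard error under H₀: √(0.115×0.885/2435) = 0.00646504.
z = (0.12279261 − 0.115)/0.00646504 = 0.00779261/0.00646504 = 1.2053.
p-value = P(Z < 1.205) ≈ 0.8860. With α = 0.05, fail to reject H₀.

z = 1.2053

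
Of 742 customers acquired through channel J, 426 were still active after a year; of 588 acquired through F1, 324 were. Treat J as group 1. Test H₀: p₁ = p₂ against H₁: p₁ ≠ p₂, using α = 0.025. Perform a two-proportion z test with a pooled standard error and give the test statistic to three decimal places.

p̂₁ = 426/742 ≈ 0.57412, p̂₂ = 324/588 ≈ 0.55102.
Pooled p̂ = (426+324)/(742+588) = 750/1330 = 0.56391.
SE = √(p̂(1−p̂)(1/n₁+1/n₂)) = √(0.56391·0.43609·0.00304839) = √(0.000749646) = 0.02738.
z = (0.57412 − 0.55102)/0.02738 = 0.02310/0.02738 = 0.844.
p-value = 2·P(Z > 0.844) ≈ 0.3988, so at α = 0.025 we fail to reject H₀.

z = 0.844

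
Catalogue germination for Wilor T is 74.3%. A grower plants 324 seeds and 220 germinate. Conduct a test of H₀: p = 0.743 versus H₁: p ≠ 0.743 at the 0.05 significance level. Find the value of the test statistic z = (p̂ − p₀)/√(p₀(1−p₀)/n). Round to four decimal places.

z = -2.6358

p̂ = 220/324 ≈ 0.6790123.
SE = √(p₀(1−p₀)/n) = √(0.19095/324) = 0.0242766.
z = (0.6790123 − 0.743)/0.0242766 = -0.0639877/0.0242766 = -2.6358.
Two-sided p-value ≈ 2·Φ(−2.636) = 0.0084; since p < α = 0.05, reject H₀.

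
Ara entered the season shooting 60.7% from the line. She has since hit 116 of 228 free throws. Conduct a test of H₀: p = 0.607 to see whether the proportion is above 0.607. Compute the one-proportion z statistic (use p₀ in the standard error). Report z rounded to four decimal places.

z = -3.0368

p̂ = 116/228 = 0.508772.
Standard error under H₀: √(0.607×0.393/228) = 0.032346.
z = (0.508772 − 0.607)/0.032346 = -0.098228/0.032346 = -3.0368.
p-value = P(Z > -3.037) ≈ 0.9988.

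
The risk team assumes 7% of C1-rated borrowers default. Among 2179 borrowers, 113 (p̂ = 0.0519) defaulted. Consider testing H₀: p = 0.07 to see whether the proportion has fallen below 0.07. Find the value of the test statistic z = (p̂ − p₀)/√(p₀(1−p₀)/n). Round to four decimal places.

p̂ = 113/2179 ≈ 0.0518587.
Standard error under H₀: √(0.07×0.93/2179) = 0.0054659.
z = (0.0518587 − 0.07)/0.0054659 = -0.0181413/0.0054659 = -3.3190.
p-value = P(Z < -3.319) ≈ 0.0005.

z = -3.3190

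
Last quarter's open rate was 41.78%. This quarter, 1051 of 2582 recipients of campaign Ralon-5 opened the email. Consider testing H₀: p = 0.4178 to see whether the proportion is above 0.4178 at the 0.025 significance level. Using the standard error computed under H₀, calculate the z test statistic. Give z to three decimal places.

z = -1.108

p̂ = 1051/2582 = 0.407049.
Standard error under H₀: √(0.4178×0.5822/2582) = 0.009706.
z = (0.407049 − 0.4178)/0.009706 = -0.010751/0.009706 = -1.108.
p-value = P(Z > -1.108) ≈ 0.8660. With α = 0.025, fail to reject H₀.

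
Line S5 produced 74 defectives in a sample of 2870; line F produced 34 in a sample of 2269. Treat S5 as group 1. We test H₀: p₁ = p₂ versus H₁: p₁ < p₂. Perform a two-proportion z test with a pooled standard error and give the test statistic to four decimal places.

z = 2.6801

p̂₁ = 74/2870 ≈ 0.02578397, p̂₂ = 34/2269 ≈ 0.01498457.
Pooled p̂ = (74+34)/(2870+2269) = 108/5139 = 0.02101576.
SE = √(0.0205741 × 0.000789155) = 0.00402941.
z = (0.02578397 − 0.01498457)/0.00402941 = 0.01079940/0.00402941 = 2.6801.
p-value = P(Z < 2.680) ≈ 0.9963.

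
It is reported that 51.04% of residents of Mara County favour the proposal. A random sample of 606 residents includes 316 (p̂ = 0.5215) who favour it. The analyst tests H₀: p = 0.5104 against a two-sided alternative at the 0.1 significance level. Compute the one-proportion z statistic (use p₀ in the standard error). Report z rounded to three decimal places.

z = 0.544

p̂ = 316/606 ≈ 0.52145.
SE = √(p₀(1−p₀)/n) = √(0.24989/606) = 0.02031.
z = (0.52145 − 0.5104)/0.02031 = 0.01105/0.02031 = 0.544.
Two-sided p-value ≈ 2·Φ(−0.544) = 0.5863; since p > α = 0.1, fail to reject H₀.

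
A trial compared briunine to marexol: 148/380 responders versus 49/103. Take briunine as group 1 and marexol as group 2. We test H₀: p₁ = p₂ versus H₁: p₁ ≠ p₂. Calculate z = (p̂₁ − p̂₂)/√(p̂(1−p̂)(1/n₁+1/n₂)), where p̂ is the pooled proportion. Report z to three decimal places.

p̂₁ = 148/380 ≈ 0.38947, p̂₂ = 49/103 ≈ 0.47573.
Pooled p̂ = (148+49)/(380+103) = 197/483 = 0.40787.
SE = √(0.241512 × 0.0123403) = 0.05459.
z = (0.38947 − 0.47573)/0.05459 = -0.08626/0.05459 = -1.580.

z = -1.580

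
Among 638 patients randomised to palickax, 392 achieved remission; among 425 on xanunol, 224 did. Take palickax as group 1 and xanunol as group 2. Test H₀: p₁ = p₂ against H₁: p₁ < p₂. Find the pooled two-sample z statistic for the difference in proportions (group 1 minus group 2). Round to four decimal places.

z = 2.8265

p̂₁ = 392/638 = 0.614420, p̂₂ = 224/425 = 0.527059.
Pooled p̂ = (392+224)/(638+425) = 616/1063 = 0.579492.
SE = √(p̂(1−p̂)(1/n₁+1/n₂)) = √(0.579492·0.420508·0.00392034) = √(0.000955312) = 0.030908.
z = (0.614420 − 0.527059)/0.030908 = 0.087361/0.030908 = 2.8265.
p-value = P(Z < 2.826) ≈ 0.9976.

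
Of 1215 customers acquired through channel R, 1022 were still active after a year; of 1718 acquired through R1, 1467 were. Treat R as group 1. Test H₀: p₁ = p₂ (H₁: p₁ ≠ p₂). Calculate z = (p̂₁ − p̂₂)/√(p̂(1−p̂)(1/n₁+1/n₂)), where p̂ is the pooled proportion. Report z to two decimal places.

p̂₁ = 1022/1215 = 0.8412, p̂₂ = 1467/1718 = 0.8539.
Pooled p̂ = (1022+1467)/(1215+1718) = 2489/2933 = 0.8486.
SE = √(0.128465 × 0.00140512) = 0.0134.
z = (0.8412 − 0.8539)/0.0134 = -0.0127/0.0134 = -0.95.
p-value = 2·P(Z > 0.949) ≈ 0.3427.

z = -0.95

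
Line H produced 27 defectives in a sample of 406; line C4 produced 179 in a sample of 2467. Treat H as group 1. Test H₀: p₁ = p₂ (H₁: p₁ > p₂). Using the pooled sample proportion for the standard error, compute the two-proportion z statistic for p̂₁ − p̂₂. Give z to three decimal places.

z = -0.438

p̂₁ = 27/406 = 0.06650, p̂₂ = 179/2467 = 0.07256.
Pooled p̂ = (27+179)/(406+2467) = 206/2873 = 0.07170.
SE = √(0.0665609 × 0.0028684) = 0.01382.
z = (0.06650 − 0.07256)/0.01382 = -0.00606/0.01382 = -0.438.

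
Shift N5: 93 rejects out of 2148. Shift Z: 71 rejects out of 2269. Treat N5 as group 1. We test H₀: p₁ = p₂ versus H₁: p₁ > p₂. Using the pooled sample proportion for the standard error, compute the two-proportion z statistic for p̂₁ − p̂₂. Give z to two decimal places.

p̂₁ = 93/2148 ≈ 0.0433, p̂₂ = 71/2269 ≈ 0.0313.
Pooled p̂ = (93+71)/(2148+2269) = 164/4417 = 0.0371.
SE = √(0.0357507 × 0.000906272) = 0.0057.
z = (0.0433 − 0.0313)/0.0057 = 0.0120/0.0057 = 2.11.

z = 2.11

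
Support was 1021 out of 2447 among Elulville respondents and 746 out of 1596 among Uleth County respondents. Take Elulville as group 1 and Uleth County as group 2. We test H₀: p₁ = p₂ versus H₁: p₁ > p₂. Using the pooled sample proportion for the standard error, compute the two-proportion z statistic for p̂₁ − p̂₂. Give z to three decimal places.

p̂₁ = 1021/2447 ≈ 0.417246, p̂₂ = 746/1596 ≈ 0.467419.
Pooled p̂ = (1021+746)/(2447+1596) = 1767/4043 = 0.437052.
SE = √(p̂(1−p̂)(1/n₁+1/n₂)) = √(0.437052·0.562948·0.00103523) = √(0.000254705) = 0.015959.
z = (0.417246 − 0.467419)/0.015959 = -0.050173/0.015959 = -3.144.

z = -3.144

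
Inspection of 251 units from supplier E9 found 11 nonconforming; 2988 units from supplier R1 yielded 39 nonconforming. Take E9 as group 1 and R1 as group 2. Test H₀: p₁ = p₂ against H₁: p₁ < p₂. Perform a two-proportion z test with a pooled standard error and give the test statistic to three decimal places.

p̂₁ = 11/251 = 0.043825, p̂₂ = 39/2988 = 0.013052.
Pooled p̂ = (11+39)/(251+2988) = 50/3239 = 0.015437.
SE = √(p̂(1−p̂)(1/n₁+1/n₂)) = √(0.015437·0.984563·0.00431874) = √(6.56386e-05) = 0.008102.
z = (0.043825 − 0.013052)/0.008102 = 0.030773/0.008102 = 3.798.
p-value = P(Z < 3.798) ≈ 0.9999.

z = 3.798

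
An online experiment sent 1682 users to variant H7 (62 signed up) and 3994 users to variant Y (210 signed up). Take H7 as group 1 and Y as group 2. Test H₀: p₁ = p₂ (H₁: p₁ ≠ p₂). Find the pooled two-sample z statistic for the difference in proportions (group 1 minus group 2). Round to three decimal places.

p̂₁ = 62/1682 = 0.0368609, p̂₂ = 210/3994 = 0.0525789.
Pooled p̂ = (62+210)/(1682+3994) = 272/5676 = 0.0479211.
SE = √(0.0456246 × 0.000844906) = 0.0062087.
z = (0.0368609 − 0.0525789)/0.0062087 = -0.0157180/0.0062087 = -2.532.

z = -2.532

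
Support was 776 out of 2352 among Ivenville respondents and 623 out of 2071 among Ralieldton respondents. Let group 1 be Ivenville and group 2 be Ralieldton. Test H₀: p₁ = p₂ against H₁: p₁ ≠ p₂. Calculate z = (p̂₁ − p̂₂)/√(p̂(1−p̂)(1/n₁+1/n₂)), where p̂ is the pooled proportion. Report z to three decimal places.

z = 2.077

p̂₁ = 776/2352 ≈ 0.329932, p̂₂ = 623/2071 ≈ 0.300821.
Pooled p̂ = (776+623)/(2352+2071) = 1399/4423 = 0.316301.
SE = √(p̂(1−p̂)(1/n₁+1/n₂)) = √(0.316301·0.683699·0.000908029) = √(0.000196365) = 0.014013.
z = (0.329932 − 0.300821)/0.014013 = 0.029111/0.014013 = 2.077.
Two-sided p-value ≈ 2·Φ(−2.077) = 0.0378.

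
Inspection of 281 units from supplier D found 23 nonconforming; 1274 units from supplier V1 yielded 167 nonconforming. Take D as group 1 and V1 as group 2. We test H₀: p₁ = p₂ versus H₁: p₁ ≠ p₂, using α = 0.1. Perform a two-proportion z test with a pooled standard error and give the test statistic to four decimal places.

p̂₁ = 23/281 ≈ 0.081851, p̂₂ = 167/1274 ≈ 0.131083.
Pooled p̂ = (23+167)/(281+1274) = 190/1555 = 0.122186.
SE = √(p̂(1−p̂)(1/n₁+1/n₂)) = √(0.122186·0.877814·0.00434365) = √(0.000465886) = 0.021584.
z = (0.081851 − 0.131083)/0.021584 = -0.049232/0.021584 = -2.2809.
Two-sided p-value ≈ 2·Φ(−2.281) = 0.0226. With α = 0.1, reject H₀.

z = -2.2809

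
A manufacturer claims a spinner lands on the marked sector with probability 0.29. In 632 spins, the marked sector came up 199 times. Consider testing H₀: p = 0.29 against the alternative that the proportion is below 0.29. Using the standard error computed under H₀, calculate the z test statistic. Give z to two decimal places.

z = 1.38

p̂ = 199/632 = 0.3149.
SE = √(p₀(1−p₀)/n) = √(0.2059/632) = 0.0180.
z = (0.3149 − 0.29)/0.0180 = 0.0249/0.0180 = 1.38.
p-value = P(Z < 1.378) ≈ 0.9159.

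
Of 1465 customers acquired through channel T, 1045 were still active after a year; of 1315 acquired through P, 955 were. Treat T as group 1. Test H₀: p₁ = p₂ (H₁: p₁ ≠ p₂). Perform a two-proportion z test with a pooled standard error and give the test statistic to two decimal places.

z = -0.76

p̂₁ = 1045/1465 ≈ 0.71331, p̂₂ = 955/1315 ≈ 0.72624.
Pooled p̂ = (1045+955)/(1465+1315) = 2000/2780 = 0.71942.
SE = √(p̂(1−p̂)(1/n₁+1/n₂)) = √(0.71942·0.28058·0.00144305) = √(0.000291284) = 0.01707.
z = (0.71331 − 0.72624)/0.01707 = -0.01293/0.01707 = -0.76.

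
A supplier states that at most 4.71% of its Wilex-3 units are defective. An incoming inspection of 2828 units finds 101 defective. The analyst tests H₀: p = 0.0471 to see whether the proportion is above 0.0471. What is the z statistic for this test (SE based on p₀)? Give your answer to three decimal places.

z = -2.858

p̂ = 101/2828 ≈ 0.035714.
SE = √(p₀(1−p₀)/n) = √(0.044882/2828) = 0.003984.
z = (0.035714 − 0.0471)/0.003984 = -0.011386/0.003984 = -2.858.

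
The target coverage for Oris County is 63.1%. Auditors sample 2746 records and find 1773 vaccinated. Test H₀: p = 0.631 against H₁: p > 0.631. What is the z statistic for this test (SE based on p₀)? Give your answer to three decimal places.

z = 1.593

p̂ = 1773/2746 = 0.64567.
Under H₀, SE = √(0.631·0.369/2746) = √(8.47921e-05) = 0.00921.
z = (0.64567 − 0.631)/0.00921 = 0.01467/0.00921 = 1.593.
p-value = P(Z > 1.593) ≈ 0.0556.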